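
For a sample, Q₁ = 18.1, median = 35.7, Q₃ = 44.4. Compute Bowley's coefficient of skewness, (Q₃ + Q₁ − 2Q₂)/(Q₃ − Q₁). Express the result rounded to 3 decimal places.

-0.338

numerator: Q₃ + Q₁ − 2Q₂ = 44.4 + 18.1 − 2×35.7 = -8.9000
denominator: Q₃ − Q₁ = 44.4 − 18.1 = 26.3000
Bowley skewness = -8.9000 / 26.3000 ≈ -0.338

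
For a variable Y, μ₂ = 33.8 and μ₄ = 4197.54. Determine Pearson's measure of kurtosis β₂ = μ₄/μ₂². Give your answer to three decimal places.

3.674

μ₂² = 33.8² = 1142.44000
μ₄/μ₂² = 4197.54 / 1142.44000 = 3.67419
β₂ ≈ 3.674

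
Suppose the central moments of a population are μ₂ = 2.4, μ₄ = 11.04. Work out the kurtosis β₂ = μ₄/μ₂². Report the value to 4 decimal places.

1.9167

μ₂² = 2.4² = 5.76000
μ₄/μ₂² = 11.04 / 5.76000 = 1.91667
β₂ ≈ 1.9167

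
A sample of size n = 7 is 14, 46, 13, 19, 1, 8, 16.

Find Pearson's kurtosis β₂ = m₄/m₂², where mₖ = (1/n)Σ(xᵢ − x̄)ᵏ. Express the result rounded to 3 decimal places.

3.854

x̄ = 16.7143
Σ(xᵢ − x̄)² = 1207.4286 ⇒ m₂ = 172.48980
Σ(xᵢ − x̄)⁴ = 802586.3907 ⇒ m₄ = 114655.19867
m₂² = 29752.72970
β₂ = m₄/m₂² = 114655.19867 / 29752.72970 ≈ 3.854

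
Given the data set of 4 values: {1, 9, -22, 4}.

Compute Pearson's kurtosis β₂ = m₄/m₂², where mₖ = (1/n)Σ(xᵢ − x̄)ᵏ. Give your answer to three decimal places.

x̄ = -2.0000
Σ(xᵢ − x̄)² = 566.0000 ⇒ m₂ = 141.50000
Σ(xᵢ − x̄)⁴ = 176018.0000 ⇒ m₄ = 44004.50000
m₂² = 20022.25000
β₂ = m₄/m₂² = 44004.50000 / 20022.25000 ≈ 2.198

2.198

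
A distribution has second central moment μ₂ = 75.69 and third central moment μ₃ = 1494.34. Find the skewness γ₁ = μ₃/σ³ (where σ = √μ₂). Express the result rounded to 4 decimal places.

σ = √μ₂ = √75.69 = 8.70000
σ³ = μ₂^(3/2) = 658.50300
γ₁ = μ₃/σ³ = 1494.34 / 658.50300 ≈ 2.2693

2.2693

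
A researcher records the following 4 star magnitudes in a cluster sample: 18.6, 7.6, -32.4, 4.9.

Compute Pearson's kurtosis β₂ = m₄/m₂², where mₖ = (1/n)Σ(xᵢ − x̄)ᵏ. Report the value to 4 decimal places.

x̄ = -0.3250
Σ(xᵢ − x̄)² = 1477.0675 ⇒ m₂ = 369.26688
Σ(xᵢ − x̄)⁴ = 1191406.3364 ⇒ m₄ = 297851.58410
m₂² = 136358.02497
β₂ = m₄/m₂² = 297851.58410 / 136358.02497 ≈ 2.1843

2.1843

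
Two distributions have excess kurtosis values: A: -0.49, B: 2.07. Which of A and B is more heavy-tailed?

Higher excess kurtosis ⇒ heavier tails relative to the normal distribution.
-0.49 vs 2.07: the larger is 2.07, so B has heavier tails. (B is leptokurtic — heavier-than-normal tails; the other is platykurtic.)

B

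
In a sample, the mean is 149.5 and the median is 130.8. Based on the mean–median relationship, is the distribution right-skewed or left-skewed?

mean − median = 149.5 − 130.8 = 18.7
mean > median ⇒ the longer tail is on the right ⇒ right-skewed (positively skewed).

right-skewed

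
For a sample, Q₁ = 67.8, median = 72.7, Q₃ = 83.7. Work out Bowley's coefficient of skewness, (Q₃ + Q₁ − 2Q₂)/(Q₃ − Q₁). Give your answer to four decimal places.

0.3836

numerator: Q₃ + Q₁ − 2Q₂ = 83.7 + 67.8 − 2×72.7 = 6.1000
denominator: Q₃ − Q₁ = 83.7 − 67.8 = 15.9000
Bowley skewness = 6.1000 / 15.9000 ≈ 0.3836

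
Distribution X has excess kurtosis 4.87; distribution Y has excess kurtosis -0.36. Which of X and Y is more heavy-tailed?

X

Higher excess kurtosis ⇒ heavier tails relative to the normal distribution.
4.87 vs -0.36: the larger is 4.87, so X has heavier tails. (X is leptokurtic — heavier-than-normal tails; the other is platykurtic.)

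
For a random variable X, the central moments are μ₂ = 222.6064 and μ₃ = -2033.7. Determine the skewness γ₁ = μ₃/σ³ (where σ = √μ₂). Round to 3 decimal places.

-0.612

σ = √μ₂ = √222.6064 = 14.92000
σ³ = μ₂^(3/2) = 3321.28749
γ₁ = μ₃/σ³ = -2033.7 / 3321.28749 ≈ -0.612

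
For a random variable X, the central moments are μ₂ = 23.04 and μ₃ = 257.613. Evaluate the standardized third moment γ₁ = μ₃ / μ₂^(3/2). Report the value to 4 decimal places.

σ = √μ₂ = √23.04 = 4.80000
σ³ = μ₂^(3/2) = 110.59200
γ₁ = μ₃/σ³ = 257.613 / 110.59200 ≈ 2.3294

2.3294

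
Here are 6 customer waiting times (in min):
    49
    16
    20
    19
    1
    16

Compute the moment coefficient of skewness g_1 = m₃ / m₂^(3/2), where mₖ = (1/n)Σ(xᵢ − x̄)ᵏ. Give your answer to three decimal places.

x̄ = (49 + 16 + 20 + 19 + 1 + 16) / 6 = 20.1667
deviations (xᵢ − x̄): 28.8333, -4.1667, -0.1667, -1.1667, -19.1667, -4.1667
Σ(xᵢ − x̄)² = 1234.8333 ⇒ m₂ = 1234.8333/6 = 205.80556
Σ(xᵢ − x̄)³ = 16783.5556 ⇒ m₃ = 16783.5556/6 = 2797.25926
m₂^(3/2) = 205.80556^(1.5) = 2952.47100
g_1 = m₃ / m₂^(3/2) = 2797.25926 / 2952.47100 ≈ 0.947

0.947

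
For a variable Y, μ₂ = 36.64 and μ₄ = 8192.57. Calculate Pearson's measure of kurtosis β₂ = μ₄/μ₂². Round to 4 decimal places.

μ₂² = 36.64² = 1342.48960
μ₄/μ₂² = 8192.57 / 1342.48960 = 6.10252
β₂ ≈ 6.1025

6.1025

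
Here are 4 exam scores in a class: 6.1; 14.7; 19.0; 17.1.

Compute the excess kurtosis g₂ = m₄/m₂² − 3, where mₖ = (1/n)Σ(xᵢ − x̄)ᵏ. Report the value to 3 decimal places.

-0.910

x̄ = 14.2250
Σ(xᵢ − x̄)² = 97.3075 ⇒ m₂ = 24.32688
Σ(xᵢ − x̄)⁴ = 4946.3027 ⇒ m₄ = 1236.57568
m₂² = 591.79685
g₂ = m₄/m₂² − 3 = 2.08953 − 3 ≈ -0.910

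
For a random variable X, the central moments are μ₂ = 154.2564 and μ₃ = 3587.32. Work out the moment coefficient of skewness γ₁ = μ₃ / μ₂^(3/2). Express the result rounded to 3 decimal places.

σ = √μ₂ = √154.2564 = 12.42000
σ³ = μ₂^(3/2) = 1915.86449
γ₁ = μ₃/σ³ = 3587.32 / 1915.86449 ≈ 1.872

1.872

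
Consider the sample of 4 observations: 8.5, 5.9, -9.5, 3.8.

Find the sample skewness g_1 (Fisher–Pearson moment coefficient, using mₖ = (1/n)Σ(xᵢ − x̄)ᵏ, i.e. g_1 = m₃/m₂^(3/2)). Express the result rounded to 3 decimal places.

x̄ = (8.5 + 5.9 - 9.5 + 3.8) / 4 = 2.1750
deviations (xᵢ − x̄): 6.3250, 3.7250, -11.6750, 1.6250
Σ(xᵢ − x̄)² = 192.8275 ⇒ m₂ = 192.8275/4 = 48.20688
Σ(xᵢ − x̄)³ = -1282.3549 ⇒ m₃ = -1282.3549/4 = -320.58872
m₂^(3/2) = 48.20688^(1.5) = 334.70598
g_1 = m₃ / m₂^(3/2) = -320.58872 / 334.70598 ≈ -0.958

-0.958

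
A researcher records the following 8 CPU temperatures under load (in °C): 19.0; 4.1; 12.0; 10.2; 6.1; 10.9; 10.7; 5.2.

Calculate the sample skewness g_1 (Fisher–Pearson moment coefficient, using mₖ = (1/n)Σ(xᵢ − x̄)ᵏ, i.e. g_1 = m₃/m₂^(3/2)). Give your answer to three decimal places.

0.663

x̄ = (19.0 + 4.1 + 12.0 + 10.2 + 6.1 + 10.9 + 10.7 + 5.2) / 8 = 9.7750
deviations (xᵢ − x̄): 9.2250, -5.6750, 2.2250, 0.4250, -3.6750, 1.1250, 0.9250, -4.5750
Σ(xᵢ − x̄)² = 158.9950 ⇒ m₂ = 158.9950/8 = 19.87438
Σ(xᵢ − x̄)³ = 470.2027 ⇒ m₃ = 470.2027/8 = 58.77534
m₂^(3/2) = 19.87438^(1.5) = 88.60133
g_1 = m₃ / m₂^(3/2) = 58.77534 / 88.60133 ≈ 0.663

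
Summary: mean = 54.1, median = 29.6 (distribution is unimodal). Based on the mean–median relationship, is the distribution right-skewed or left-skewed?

right-skewed

mean − median = 54.1 − 29.6 = 24.5
mean > median ⇒ the longer tail is on the right ⇒ right-skewed (positively skewed).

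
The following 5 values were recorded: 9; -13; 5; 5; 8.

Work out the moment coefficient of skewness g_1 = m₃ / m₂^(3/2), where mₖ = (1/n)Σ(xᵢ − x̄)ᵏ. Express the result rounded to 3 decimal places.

x̄ = (9 - 13 + 5 + 5 + 8) / 5 = 2.8000
deviations (xᵢ − x̄): 6.2000, -15.8000, 2.2000, 2.2000, 5.2000
Σ(xᵢ − x̄)² = 324.8000 ⇒ m₂ = 324.8000/5 = 64.96000
Σ(xᵢ − x̄)³ = -3544.0800 ⇒ m₃ = -3544.0800/5 = -708.81600
m₂^(3/2) = 64.96000^(1.5) = 523.56309
g_1 = m₃ / m₂^(3/2) = -708.81600 / 523.56309 ≈ -1.354

-1.354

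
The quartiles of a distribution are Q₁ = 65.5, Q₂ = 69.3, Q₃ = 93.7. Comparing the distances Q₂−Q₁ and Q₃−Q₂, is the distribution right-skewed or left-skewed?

right-skewed

Q₂ − Q₁ = 3.8;  Q₃ − Q₂ = 24.4
Q₃ − Q₂ > Q₂ − Q₁ ⇒ the upper half is more spread out ⇒ right-skewed.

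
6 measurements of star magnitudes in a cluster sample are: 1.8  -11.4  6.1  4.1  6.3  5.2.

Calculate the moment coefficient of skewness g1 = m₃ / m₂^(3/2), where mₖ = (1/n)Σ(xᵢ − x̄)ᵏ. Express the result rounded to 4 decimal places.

-1.5686

x̄ = (1.8 - 11.4 + 6.1 + 4.1 + 6.3 + 5.2) / 6 = 2.0167
deviations (xᵢ − x̄): -0.2167, -13.4167, 4.0833, 2.0833, 4.2833, 3.1833
Σ(xᵢ − x̄)² = 229.5483 ⇒ m₂ = 229.5483/6 = 38.25806
Σ(xᵢ − x̄)³ = -2227.1324 ⇒ m₃ = -2227.1324/6 = -371.18874
m₂^(3/2) = 38.25806^(1.5) = 236.63792
g1 = m₃ / m₂^(3/2) = -371.18874 / 236.63792 ≈ -1.5686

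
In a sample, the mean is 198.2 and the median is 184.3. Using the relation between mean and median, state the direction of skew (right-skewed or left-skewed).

right-skewed

mean − median = 198.2 − 184.3 = 13.9
mean > median ⇒ the longer tail is on the right ⇒ right-skewed (positively skewed).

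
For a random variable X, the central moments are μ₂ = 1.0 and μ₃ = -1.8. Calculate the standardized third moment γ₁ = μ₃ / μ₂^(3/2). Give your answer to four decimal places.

-1.8000

σ = √μ₂ = √1.0 = 1.00000
σ³ = μ₂^(3/2) = 1.00000
γ₁ = μ₃/σ³ = -1.8 / 1.00000 ≈ -1.8000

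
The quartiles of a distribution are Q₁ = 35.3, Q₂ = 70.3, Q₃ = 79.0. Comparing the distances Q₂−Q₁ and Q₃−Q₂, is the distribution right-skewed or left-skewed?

Q₂ − Q₁ = 35.0;  Q₃ − Q₂ = 8.7
Q₂ − Q₁ > Q₃ − Q₂ ⇒ the lower half is more spread out ⇒ left-skewed.

left-skewed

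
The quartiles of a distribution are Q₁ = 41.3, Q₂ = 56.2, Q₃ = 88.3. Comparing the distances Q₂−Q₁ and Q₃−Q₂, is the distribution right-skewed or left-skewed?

Q₂ − Q₁ = 14.9;  Q₃ − Q₂ = 32.1
Q₃ − Q₂ > Q₂ − Q₁ ⇒ the upper half is more spread out ⇒ right-skewed.

right-skewed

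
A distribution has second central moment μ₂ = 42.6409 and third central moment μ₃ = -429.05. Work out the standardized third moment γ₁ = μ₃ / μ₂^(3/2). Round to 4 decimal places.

-1.5409

σ = √μ₂ = √42.6409 = 6.53000
σ³ = μ₂^(3/2) = 278.44508
γ₁ = μ₃/σ³ = -429.05 / 278.44508 ≈ -1.5409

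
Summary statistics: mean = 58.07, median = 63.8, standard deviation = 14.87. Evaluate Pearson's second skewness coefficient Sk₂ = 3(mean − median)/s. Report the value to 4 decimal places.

Sk₂ = 3(58.07 − 63.8) / 14.87 = 3 × -5.7300 / 14.87
    = -17.1900 / 14.87 ≈ -1.1560

-1.1560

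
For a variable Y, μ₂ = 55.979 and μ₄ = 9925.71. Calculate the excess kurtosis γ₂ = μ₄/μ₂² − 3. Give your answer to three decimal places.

0.167

μ₂² = 55.979² = 3133.64844
μ₄/μ₂² = 9925.71 / 3133.64844 = 3.16746
γ₂ = 3.16746 − 3 ≈ 0.167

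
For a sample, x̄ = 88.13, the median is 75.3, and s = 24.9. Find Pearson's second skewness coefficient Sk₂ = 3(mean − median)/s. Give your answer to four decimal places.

Sk₂ = 3(88.13 − 75.3) / 24.9 = 3 × 12.8300 / 24.9
    = 38.4900 / 24.9 ≈ 1.5458

1.5458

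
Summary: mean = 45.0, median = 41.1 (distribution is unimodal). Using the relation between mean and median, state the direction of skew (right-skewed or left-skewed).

right-skewed

mean − median = 45.0 − 41.1 = 3.9
mean > median ⇒ the longer tail is on the right ⇒ right-skewed (positively skewed).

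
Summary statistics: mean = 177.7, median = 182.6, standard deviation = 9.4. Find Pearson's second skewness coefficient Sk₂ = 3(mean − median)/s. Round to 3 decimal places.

-1.564

Sk₂ = 3(177.7 − 182.6) / 9.4 = 3 × -4.9000 / 9.4
    = -14.7000 / 9.4 ≈ -1.564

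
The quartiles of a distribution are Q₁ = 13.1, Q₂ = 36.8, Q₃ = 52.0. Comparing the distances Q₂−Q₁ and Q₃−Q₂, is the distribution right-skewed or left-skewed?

Q₂ − Q₁ = 23.7;  Q₃ − Q₂ = 15.2
Q₂ − Q₁ > Q₃ − Q₂ ⇒ the lower half is more spread out ⇒ left-skewed.

left-skewed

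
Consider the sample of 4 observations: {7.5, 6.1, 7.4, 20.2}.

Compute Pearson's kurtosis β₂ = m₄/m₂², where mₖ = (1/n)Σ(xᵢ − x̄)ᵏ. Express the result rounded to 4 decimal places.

x̄ = 10.3000
Σ(xᵢ − x̄)² = 131.9000 ⇒ m₂ = 32.97500
Σ(xᵢ − x̄)⁴ = 10049.3234 ⇒ m₄ = 2512.33085
m₂² = 1087.35062
β₂ = m₄/m₂² = 2512.33085 / 1087.35062 ≈ 2.3105

2.3105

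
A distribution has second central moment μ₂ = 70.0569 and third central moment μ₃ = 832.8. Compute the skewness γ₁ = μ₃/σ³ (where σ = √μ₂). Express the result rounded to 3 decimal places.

1.420

σ = √μ₂ = √70.0569 = 8.37000
σ³ = μ₂^(3/2) = 586.37625
γ₁ = μ₃/σ³ = 832.8 / 586.37625 ≈ 1.420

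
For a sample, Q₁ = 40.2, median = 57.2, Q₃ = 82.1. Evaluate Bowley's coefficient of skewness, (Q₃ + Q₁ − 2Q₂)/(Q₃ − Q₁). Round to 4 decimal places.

0.1885

numerator: Q₃ + Q₁ − 2Q₂ = 82.1 + 40.2 − 2×57.2 = 7.9000
denominator: Q₃ − Q₁ = 82.1 − 40.2 = 41.9000
Bowley skewness = 7.9000 / 41.9000 ≈ 0.1885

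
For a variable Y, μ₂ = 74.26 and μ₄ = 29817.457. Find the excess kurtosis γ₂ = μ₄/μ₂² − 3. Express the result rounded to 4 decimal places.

2.4071

μ₂² = 74.26² = 5514.54760
μ₄/μ₂² = 29817.457 / 5514.54760 = 5.40705
γ₂ = 5.40705 − 3 ≈ 2.4071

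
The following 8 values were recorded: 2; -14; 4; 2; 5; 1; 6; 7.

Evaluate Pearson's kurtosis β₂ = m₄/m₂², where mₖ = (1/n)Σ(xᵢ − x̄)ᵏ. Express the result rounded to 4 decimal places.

5.0794

x̄ = 1.6250
Σ(xᵢ − x̄)² = 309.8750 ⇒ m₂ = 38.73438
Σ(xᵢ − x̄)⁴ = 60967.4316 ⇒ m₄ = 7620.92896
m₂² = 1500.35181
β₂ = m₄/m₂² = 7620.92896 / 1500.35181 ≈ 5.0794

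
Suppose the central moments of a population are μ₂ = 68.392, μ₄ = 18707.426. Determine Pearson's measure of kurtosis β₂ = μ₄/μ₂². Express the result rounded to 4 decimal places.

3.9995

μ₂² = 68.392² = 4677.46566
μ₄/μ₂² = 18707.426 / 4677.46566 = 3.99948
β₂ ≈ 3.9995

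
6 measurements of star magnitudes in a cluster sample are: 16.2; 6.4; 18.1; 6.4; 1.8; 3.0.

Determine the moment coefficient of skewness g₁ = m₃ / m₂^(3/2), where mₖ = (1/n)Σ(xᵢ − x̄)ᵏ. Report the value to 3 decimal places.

0.509

x̄ = (16.2 + 6.4 + 18.1 + 6.4 + 1.8 + 3.0) / 6 = 8.6500
deviations (xᵢ − x̄): 7.5500, -2.2500, 9.4500, -2.2500, -6.8500, -5.6500
Σ(xᵢ − x̄)² = 235.2750 ⇒ m₂ = 235.2750/6 = 39.21250
Σ(xᵢ − x̄)³ = 749.7150 ⇒ m₃ = 749.7150/6 = 124.95250
m₂^(3/2) = 39.21250^(1.5) = 245.54822
g₁ = m₃ / m₂^(3/2) = 124.95250 / 245.54822 ≈ 0.509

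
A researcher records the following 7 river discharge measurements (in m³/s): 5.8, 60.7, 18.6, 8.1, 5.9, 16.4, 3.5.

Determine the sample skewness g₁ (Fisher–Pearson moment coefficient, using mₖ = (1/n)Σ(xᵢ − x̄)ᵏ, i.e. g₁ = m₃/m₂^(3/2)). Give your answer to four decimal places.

1.7199

x̄ = (5.8 + 60.7 + 18.6 + 8.1 + 5.9 + 16.4 + 3.5) / 7 = 17.0000
deviations (xᵢ − x̄): -11.2000, 43.7000, 1.6000, -8.9000, -11.1000, -0.6000, -13.5000
Σ(xᵢ − x̄)² = 2422.7200 ⇒ m₂ = 2422.7200/7 = 346.10286
Σ(xᵢ − x̄)³ = 77519.4300 ⇒ m₃ = 77519.4300/7 = 11074.20429
m₂^(3/2) = 346.10286^(1.5) = 6438.84213
g₁ = m₃ / m₂^(3/2) = 11074.20429 / 6438.84213 ≈ 1.7199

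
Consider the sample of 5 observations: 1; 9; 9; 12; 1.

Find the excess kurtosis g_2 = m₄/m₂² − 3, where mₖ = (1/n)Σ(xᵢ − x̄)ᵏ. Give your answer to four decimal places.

-1.6970

x̄ = 6.4000
Σ(xᵢ − x̄)² = 103.2000 ⇒ m₂ = 20.64000
Σ(xᵢ − x̄)⁴ = 2775.4560 ⇒ m₄ = 555.09120
m₂² = 426.00960
g_2 = m₄/m₂² − 3 = 1.30300 − 3 ≈ -1.6970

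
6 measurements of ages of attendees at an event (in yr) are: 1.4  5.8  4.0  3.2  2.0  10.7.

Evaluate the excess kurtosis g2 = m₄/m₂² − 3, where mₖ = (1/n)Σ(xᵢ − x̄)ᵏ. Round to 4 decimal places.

x̄ = 4.5167
Σ(xᵢ − x̄)² = 57.9283 ⇒ m₂ = 9.65472
Σ(xᵢ − x̄)⁴ = 1602.0670 ⇒ m₄ = 267.01116
m₂² = 93.21366
g2 = m₄/m₂² − 3 = 2.86451 − 3 ≈ -0.1355

-0.1355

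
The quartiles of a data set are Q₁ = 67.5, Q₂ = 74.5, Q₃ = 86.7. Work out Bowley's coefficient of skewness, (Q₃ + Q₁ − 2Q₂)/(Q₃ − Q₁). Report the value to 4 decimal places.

0.2708

numerator: Q₃ + Q₁ − 2Q₂ = 86.7 + 67.5 − 2×74.5 = 5.2000
denominator: Q₃ − Q₁ = 86.7 − 67.5 = 19.2000
Bowley skewness = 5.2000 / 19.2000 ≈ 0.2708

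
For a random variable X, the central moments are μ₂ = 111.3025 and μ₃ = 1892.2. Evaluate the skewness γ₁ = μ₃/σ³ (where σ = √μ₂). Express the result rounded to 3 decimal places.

σ = √μ₂ = √111.3025 = 10.55000
σ³ = μ₂^(3/2) = 1174.24137
γ₁ = μ₃/σ³ = 1892.2 / 1174.24137 ≈ 1.611

1.611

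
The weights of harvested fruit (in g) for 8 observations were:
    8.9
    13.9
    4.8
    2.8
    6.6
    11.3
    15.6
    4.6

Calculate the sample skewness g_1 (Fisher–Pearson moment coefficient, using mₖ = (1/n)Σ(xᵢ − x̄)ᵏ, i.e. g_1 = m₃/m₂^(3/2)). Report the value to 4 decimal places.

0.3104

x̄ = (8.9 + 13.9 + 4.8 + 2.8 + 6.6 + 11.3 + 15.6 + 4.6) / 8 = 8.5625
deviations (xᵢ − x̄): 0.3375, 5.3375, -3.7625, -5.7625, -1.9625, 2.7375, 7.0375, -3.9625
Σ(xᵢ − x̄)² = 152.5388 ⇒ m₂ = 152.5388/8 = 19.06734
Σ(xᵢ − x̄)³ = 206.7640 ⇒ m₃ = 206.7640/8 = 25.84550
m₂^(3/2) = 19.06734^(1.5) = 83.25979
g_1 = m₃ / m₂^(3/2) = 25.84550 / 83.25979 ≈ 0.3104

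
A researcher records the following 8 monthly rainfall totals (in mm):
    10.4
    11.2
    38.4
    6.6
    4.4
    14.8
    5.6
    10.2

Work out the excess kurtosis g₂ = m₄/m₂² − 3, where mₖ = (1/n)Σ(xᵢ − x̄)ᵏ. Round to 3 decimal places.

x̄ = 12.7000
Σ(xᵢ − x̄)² = 835.2000 ⇒ m₂ = 104.40000
Σ(xᵢ − x̄)⁴ = 445010.1816 ⇒ m₄ = 55626.27270
m₂² = 10899.36000
g₂ = m₄/m₂² − 3 = 5.10363 − 3 ≈ 2.104

2.104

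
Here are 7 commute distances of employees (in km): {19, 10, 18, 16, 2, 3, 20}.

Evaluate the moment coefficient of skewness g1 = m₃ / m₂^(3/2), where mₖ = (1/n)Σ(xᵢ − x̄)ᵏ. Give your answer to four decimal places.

-0.4894

x̄ = (19 + 10 + 18 + 16 + 2 + 3 + 20) / 7 = 12.5714
deviations (xᵢ − x̄): 6.4286, -2.5714, 5.4286, 3.4286, -10.5714, -9.5714, 7.4286
Σ(xᵢ − x̄)² = 347.7143 ⇒ m₂ = 347.7143/7 = 49.67347
Σ(xᵢ − x̄)³ = -1199.3878 ⇒ m₃ = -1199.3878/7 = -171.34111
m₂^(3/2) = 49.67347^(1.5) = 350.09567
g1 = m₃ / m₂^(3/2) = -171.34111 / 350.09567 ≈ -0.4894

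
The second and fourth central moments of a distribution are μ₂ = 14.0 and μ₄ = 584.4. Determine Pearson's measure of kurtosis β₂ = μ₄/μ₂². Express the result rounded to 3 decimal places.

2.982

μ₂² = 14.0² = 196.00000
μ₄/μ₂² = 584.4 / 196.00000 = 2.98163
β₂ ≈ 2.982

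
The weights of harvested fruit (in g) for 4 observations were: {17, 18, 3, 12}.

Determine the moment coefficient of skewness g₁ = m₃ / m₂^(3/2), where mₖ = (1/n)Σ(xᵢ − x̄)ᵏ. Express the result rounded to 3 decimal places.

x̄ = (17 + 18 + 3 + 12) / 4 = 12.5000
deviations (xᵢ − x̄): 4.5000, 5.5000, -9.5000, -0.5000
Σ(xᵢ − x̄)² = 141.0000 ⇒ m₂ = 141.0000/4 = 35.25000
Σ(xᵢ − x̄)³ = -600.0000 ⇒ m₃ = -600.0000/4 = -150.00000
m₂^(3/2) = 35.25000^(1.5) = 209.28528
g₁ = m₃ / m₂^(3/2) = -150.00000 / 209.28528 ≈ -0.717

-0.717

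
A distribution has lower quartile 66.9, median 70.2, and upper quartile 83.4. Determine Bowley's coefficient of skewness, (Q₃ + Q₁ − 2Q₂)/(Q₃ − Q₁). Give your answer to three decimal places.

numerator: Q₃ + Q₁ − 2Q₂ = 83.4 + 66.9 − 2×70.2 = 9.9000
denominator: Q₃ − Q₁ = 83.4 − 66.9 = 16.5000
Bowley skewness = 9.9000 / 16.5000 ≈ 0.600

0.600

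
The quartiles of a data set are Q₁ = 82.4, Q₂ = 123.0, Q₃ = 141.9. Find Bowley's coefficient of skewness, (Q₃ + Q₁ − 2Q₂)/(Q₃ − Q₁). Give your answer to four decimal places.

numerator: Q₃ + Q₁ − 2Q₂ = 141.9 + 82.4 − 2×123.0 = -21.7000
denominator: Q₃ − Q₁ = 141.9 − 82.4 = 59.5000
Bowley skewness = -21.7000 / 59.5000 ≈ -0.3647

-0.3647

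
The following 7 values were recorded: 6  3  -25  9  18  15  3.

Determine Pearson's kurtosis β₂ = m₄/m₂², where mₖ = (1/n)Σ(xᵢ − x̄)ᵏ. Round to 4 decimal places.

x̄ = 4.1429
Σ(xᵢ − x̄)² = 1188.8571 ⇒ m₂ = 169.83673
Σ(xᵢ − x̄)⁴ = 772659.7259 ⇒ m₄ = 110379.96085
m₂² = 28844.51645
β₂ = m₄/m₂² = 110379.96085 / 28844.51645 ≈ 3.8267

3.8267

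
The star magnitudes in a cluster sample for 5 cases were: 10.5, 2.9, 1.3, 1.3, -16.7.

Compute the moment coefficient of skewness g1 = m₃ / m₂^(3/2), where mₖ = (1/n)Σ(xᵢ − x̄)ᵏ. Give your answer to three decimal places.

-0.920

x̄ = (10.5 + 2.9 + 1.3 + 1.3 - 16.7) / 5 = -0.1400
deviations (xᵢ − x̄): 10.6400, 3.0400, 1.4400, 1.4400, -16.5600
Σ(xᵢ − x̄)² = 400.8320 ⇒ m₂ = 400.8320/5 = 80.16640
Σ(xᵢ − x̄)³ = -3302.6918 ⇒ m₃ = -3302.6918/5 = -660.53837
m₂^(3/2) = 80.16640^(1.5) = 717.77540
g1 = m₃ / m₂^(3/2) = -660.53837 / 717.77540 ≈ -0.920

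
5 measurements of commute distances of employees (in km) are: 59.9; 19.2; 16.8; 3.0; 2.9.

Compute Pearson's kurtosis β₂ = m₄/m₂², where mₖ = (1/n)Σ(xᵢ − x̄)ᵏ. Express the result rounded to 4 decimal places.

x̄ = 20.3600
Σ(xᵢ − x̄)² = 2183.6520 ⇒ m₂ = 436.73040
Σ(xᵢ − x̄)⁴ = 2628176.3956 ⇒ m₄ = 525635.27912
m₂² = 190733.44228
β₂ = m₄/m₂² = 525635.27912 / 190733.44228 ≈ 2.7559

2.7559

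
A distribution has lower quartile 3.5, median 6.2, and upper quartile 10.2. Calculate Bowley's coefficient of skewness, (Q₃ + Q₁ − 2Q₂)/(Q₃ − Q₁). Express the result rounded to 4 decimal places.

0.1940

numerator: Q₃ + Q₁ − 2Q₂ = 10.2 + 3.5 − 2×6.2 = 1.3000
denominator: Q₃ − Q₁ = 10.2 − 3.5 = 6.7000
Bowley skewness = 1.3000 / 6.7000 ≈ 0.1940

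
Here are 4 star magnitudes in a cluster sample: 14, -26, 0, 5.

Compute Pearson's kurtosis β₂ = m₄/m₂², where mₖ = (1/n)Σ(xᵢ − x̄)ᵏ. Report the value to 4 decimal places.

x̄ = -1.7500
Σ(xᵢ − x̄)² = 884.7500 ⇒ m₂ = 221.18750
Σ(xᵢ − x̄)⁴ = 409437.8281 ⇒ m₄ = 102359.45703
m₂² = 48923.91016
β₂ = m₄/m₂² = 102359.45703 / 48923.91016 ≈ 2.0922

2.0922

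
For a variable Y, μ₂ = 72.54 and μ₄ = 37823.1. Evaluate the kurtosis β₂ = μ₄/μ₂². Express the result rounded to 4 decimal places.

7.1879

μ₂² = 72.54² = 5262.05160
μ₄/μ₂² = 37823.1 / 5262.05160 = 7.18790
β₂ ≈ 7.1879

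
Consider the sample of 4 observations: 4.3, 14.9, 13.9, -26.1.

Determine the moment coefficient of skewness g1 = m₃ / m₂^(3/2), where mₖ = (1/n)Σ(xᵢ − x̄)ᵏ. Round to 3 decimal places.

-0.957

x̄ = (4.3 + 14.9 + 13.9 - 26.1) / 4 = 1.7500
deviations (xᵢ − x̄): 2.5500, 13.1500, 12.1500, -27.8500
Σ(xᵢ − x̄)² = 1102.6700 ⇒ m₂ = 1102.6700/4 = 275.66750
Σ(xᵢ − x̄)³ = -17516.9610 ⇒ m₃ = -17516.9610/4 = -4379.24025
m₂^(3/2) = 275.66750^(1.5) = 4576.97301
g1 = m₃ / m₂^(3/2) = -4379.24025 / 4576.97301 ≈ -0.957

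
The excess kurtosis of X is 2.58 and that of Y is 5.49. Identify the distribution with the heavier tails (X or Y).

Y

Higher excess kurtosis ⇒ heavier tails relative to the normal distribution.
2.58 vs 5.49: the larger is 5.49, so Y has heavier tails.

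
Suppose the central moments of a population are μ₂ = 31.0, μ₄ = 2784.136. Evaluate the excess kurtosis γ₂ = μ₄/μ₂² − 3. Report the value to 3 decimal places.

-0.103

μ₂² = 31.0² = 961.00000
μ₄/μ₂² = 2784.136 / 961.00000 = 2.89712
γ₂ = 2.89712 − 3 ≈ -0.103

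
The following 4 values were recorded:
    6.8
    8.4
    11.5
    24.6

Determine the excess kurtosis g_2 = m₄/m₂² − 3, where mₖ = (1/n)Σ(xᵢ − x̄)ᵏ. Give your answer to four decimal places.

x̄ = 12.8250
Σ(xᵢ − x̄)² = 196.2875 ⇒ m₂ = 49.07188
Σ(xᵢ − x̄)⁴ = 20928.2143 ⇒ m₄ = 5232.05357
m₂² = 2408.04892
g_2 = m₄/m₂² − 3 = 2.17274 − 3 ≈ -0.8273

-0.8273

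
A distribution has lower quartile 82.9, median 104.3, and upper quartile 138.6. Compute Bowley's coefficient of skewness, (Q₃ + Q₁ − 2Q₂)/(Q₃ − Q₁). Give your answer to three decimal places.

numerator: Q₃ + Q₁ − 2Q₂ = 138.6 + 82.9 − 2×104.3 = 12.9000
denominator: Q₃ − Q₁ = 138.6 − 82.9 = 55.7000
Bowley skewness = 12.9000 / 55.7000 ≈ 0.232

0.232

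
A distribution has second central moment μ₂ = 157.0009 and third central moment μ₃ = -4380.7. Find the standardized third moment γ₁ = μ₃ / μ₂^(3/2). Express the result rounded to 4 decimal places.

-2.2268

σ = √μ₂ = √157.0009 = 12.53000
σ³ = μ₂^(3/2) = 1967.22128
γ₁ = μ₃/σ³ = -4380.7 / 1967.22128 ≈ -2.2268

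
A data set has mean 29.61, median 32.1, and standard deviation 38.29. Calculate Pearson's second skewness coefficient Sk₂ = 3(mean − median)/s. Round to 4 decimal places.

Sk₂ = 3(29.61 − 32.1) / 38.29 = 3 × -2.4900 / 38.29
    = -7.4700 / 38.29 ≈ -0.1951

-0.1951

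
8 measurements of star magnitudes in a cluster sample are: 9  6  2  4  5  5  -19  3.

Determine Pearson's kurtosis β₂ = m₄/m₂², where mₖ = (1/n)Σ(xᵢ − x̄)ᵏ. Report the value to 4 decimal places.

5.5192

x̄ = 1.8750
Σ(xᵢ − x̄)² = 528.8750 ⇒ m₂ = 66.10938
Σ(xᵢ − x̄)⁴ = 192971.0879 ⇒ m₄ = 24121.38599
m₂² = 4370.44946
β₂ = m₄/m₂² = 24121.38599 / 4370.44946 ≈ 5.5192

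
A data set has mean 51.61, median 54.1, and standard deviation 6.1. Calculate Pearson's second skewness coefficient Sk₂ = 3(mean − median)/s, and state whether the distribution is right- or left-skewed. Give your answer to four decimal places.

-1.2246, left-skewed

Sk₂ = 3(51.61 − 54.1) / 6.1 = 3 × -2.4900 / 6.1
    = -7.4700 / 6.1 ≈ -1.2246
Sk₂ < 0 ⇒ mean < median ⇒ left-skewed (negative skew).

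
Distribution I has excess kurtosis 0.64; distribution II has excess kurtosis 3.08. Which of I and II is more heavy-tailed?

II

Higher excess kurtosis ⇒ heavier tails relative to the normal distribution.
0.64 vs 3.08: the larger is 3.08, so II has heavier tails.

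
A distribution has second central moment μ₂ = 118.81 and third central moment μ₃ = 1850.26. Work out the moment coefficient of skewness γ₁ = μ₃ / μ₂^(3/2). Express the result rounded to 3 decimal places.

1.429

σ = √μ₂ = √118.81 = 10.90000
σ³ = μ₂^(3/2) = 1295.02900
γ₁ = μ₃/σ³ = 1850.26 / 1295.02900 ≈ 1.429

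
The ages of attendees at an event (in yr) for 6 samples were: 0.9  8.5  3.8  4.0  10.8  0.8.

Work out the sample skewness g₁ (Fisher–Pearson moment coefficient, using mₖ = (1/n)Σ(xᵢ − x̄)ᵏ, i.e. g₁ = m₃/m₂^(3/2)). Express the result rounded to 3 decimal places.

x̄ = (0.9 + 8.5 + 3.8 + 4.0 + 10.8 + 0.8) / 6 = 4.8000
deviations (xᵢ − x̄): -3.9000, 3.7000, -1.0000, -0.8000, 6.0000, -4.0000
Σ(xᵢ − x̄)² = 82.5400 ⇒ m₂ = 82.5400/6 = 13.75667
Σ(xᵢ − x̄)³ = 141.8220 ⇒ m₃ = 141.8220/6 = 23.63700
m₂^(3/2) = 13.75667^(1.5) = 51.02345
g₁ = m₃ / m₂^(3/2) = 23.63700 / 51.02345 ≈ 0.463

0.463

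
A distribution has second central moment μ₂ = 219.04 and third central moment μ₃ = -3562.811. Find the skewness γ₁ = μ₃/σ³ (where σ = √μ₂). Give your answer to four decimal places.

-1.0990

σ = √μ₂ = √219.04 = 14.80000
σ³ = μ₂^(3/2) = 3241.79200
γ₁ = μ₃/σ³ = -3562.811 / 3241.79200 ≈ -1.0990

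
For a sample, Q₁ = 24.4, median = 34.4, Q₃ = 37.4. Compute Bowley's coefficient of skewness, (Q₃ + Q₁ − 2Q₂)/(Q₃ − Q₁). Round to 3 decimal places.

-0.538

numerator: Q₃ + Q₁ − 2Q₂ = 37.4 + 24.4 − 2×34.4 = -7.0000
denominator: Q₃ − Q₁ = 37.4 − 24.4 = 13.0000
Bowley skewness = -7.0000 / 13.0000 ≈ -0.538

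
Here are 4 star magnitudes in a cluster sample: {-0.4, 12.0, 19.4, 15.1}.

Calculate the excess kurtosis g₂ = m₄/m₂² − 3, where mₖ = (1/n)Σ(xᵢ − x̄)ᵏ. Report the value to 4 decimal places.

x̄ = 11.5250
Σ(xᵢ − x̄)² = 217.2275 ⇒ m₂ = 54.30688
Σ(xᵢ − x̄)⁴ = 24231.7728 ⇒ m₄ = 6057.94320
m₂² = 2949.23667
g₂ = m₄/m₂² − 3 = 2.05407 − 3 ≈ -0.9459

-0.9459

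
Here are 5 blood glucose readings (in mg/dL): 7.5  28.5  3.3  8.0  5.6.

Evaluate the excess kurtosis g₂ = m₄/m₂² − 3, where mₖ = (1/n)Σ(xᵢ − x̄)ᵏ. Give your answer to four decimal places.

x̄ = 10.5800
Σ(xᵢ − x̄)² = 415.0680 ⇒ m₂ = 83.01360
Σ(xᵢ − x̄)⁴ = 106680.3545 ⇒ m₄ = 21336.07089
m₂² = 6891.25778
g₂ = m₄/m₂² − 3 = 3.09611 − 3 ≈ 0.0961

0.0961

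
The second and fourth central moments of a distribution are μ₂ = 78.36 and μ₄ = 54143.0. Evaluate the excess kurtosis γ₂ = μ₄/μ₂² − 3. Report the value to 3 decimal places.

μ₂² = 78.36² = 6140.28960
μ₄/μ₂² = 54143.0 / 6140.28960 = 8.81766
γ₂ = 8.81766 − 3 ≈ 5.818

5.818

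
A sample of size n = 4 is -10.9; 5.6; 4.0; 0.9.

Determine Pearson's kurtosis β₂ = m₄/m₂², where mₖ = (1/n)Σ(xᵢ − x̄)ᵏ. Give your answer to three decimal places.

2.145

x̄ = -0.1000
Σ(xᵢ − x̄)² = 166.9400 ⇒ m₂ = 41.73500
Σ(xᵢ − x̄)⁴ = 14944.0658 ⇒ m₄ = 3736.01645
m₂² = 1741.81023
β₂ = m₄/m₂² = 3736.01645 / 1741.81023 ≈ 2.145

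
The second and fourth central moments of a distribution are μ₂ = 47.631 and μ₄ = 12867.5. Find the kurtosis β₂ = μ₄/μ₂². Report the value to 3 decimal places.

μ₂² = 47.631² = 2268.71216
μ₄/μ₂² = 12867.5 / 2268.71216 = 5.67172
β₂ ≈ 5.672

5.672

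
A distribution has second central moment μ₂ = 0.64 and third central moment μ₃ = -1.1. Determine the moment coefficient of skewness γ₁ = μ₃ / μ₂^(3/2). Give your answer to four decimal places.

σ = √μ₂ = √0.64 = 0.80000
σ³ = μ₂^(3/2) = 0.51200
γ₁ = μ₃/σ³ = -1.1 / 0.51200 ≈ -2.1484

-2.1484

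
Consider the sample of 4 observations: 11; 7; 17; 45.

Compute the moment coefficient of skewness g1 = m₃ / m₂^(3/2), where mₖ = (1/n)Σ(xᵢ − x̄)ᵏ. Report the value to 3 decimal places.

0.964

x̄ = (11 + 7 + 17 + 45) / 4 = 20.0000
deviations (xᵢ − x̄): -9.0000, -13.0000, -3.0000, 25.0000
Σ(xᵢ − x̄)² = 884.0000 ⇒ m₂ = 884.0000/4 = 221.00000
Σ(xᵢ − x̄)³ = 12672.0000 ⇒ m₃ = 12672.0000/4 = 3168.00000
m₂^(3/2) = 221.00000^(1.5) = 3285.40119
g1 = m₃ / m₂^(3/2) = 3168.00000 / 3285.40119 ≈ 0.964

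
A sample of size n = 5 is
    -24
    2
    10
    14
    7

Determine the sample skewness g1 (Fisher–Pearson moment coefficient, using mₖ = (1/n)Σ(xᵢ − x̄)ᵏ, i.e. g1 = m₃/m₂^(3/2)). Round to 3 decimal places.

x̄ = (-24 + 2 + 10 + 14 + 7) / 5 = 1.8000
deviations (xᵢ − x̄): -25.8000, 0.2000, 8.2000, 12.2000, 5.2000
Σ(xᵢ − x̄)² = 908.8000 ⇒ m₂ = 908.8000/5 = 181.76000
Σ(xᵢ − x̄)³ = -14665.6800 ⇒ m₃ = -14665.6800/5 = -2933.13600
m₂^(3/2) = 181.76000^(1.5) = 2450.45917
g1 = m₃ / m₂^(3/2) = -2933.13600 / 2450.45917 ≈ -1.197

-1.197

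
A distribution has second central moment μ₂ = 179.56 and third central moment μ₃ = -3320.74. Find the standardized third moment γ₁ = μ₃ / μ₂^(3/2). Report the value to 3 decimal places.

-1.380

σ = √μ₂ = √179.56 = 13.40000
σ³ = μ₂^(3/2) = 2406.10400
γ₁ = μ₃/σ³ = -3320.74 / 2406.10400 ≈ -1.380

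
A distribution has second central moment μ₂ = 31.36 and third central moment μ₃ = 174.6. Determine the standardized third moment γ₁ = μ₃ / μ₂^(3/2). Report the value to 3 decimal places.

0.994

σ = √μ₂ = √31.36 = 5.60000
σ³ = μ₂^(3/2) = 175.61600
γ₁ = μ₃/σ³ = 174.6 / 175.61600 ≈ 0.994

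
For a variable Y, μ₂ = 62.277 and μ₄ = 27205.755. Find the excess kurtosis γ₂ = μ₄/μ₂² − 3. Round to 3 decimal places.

4.015

μ₂² = 62.277² = 3878.42473
μ₄/μ₂² = 27205.755 / 3878.42473 = 7.01464
γ₂ = 7.01464 − 3 ≈ 4.015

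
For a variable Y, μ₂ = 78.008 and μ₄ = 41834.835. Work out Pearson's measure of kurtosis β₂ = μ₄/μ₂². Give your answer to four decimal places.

6.8748

μ₂² = 78.008² = 6085.24806
μ₄/μ₂² = 41834.835 / 6085.24806 = 6.87480
β₂ ≈ 6.8748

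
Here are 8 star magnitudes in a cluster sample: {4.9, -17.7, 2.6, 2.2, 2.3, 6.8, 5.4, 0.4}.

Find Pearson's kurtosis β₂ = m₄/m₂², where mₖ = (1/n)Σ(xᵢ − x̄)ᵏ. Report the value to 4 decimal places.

x̄ = 0.8625
Σ(xᵢ − x̄)² = 423.7988 ⇒ m₂ = 52.97484
Σ(xᵢ − x̄)⁴ = 120675.1149 ⇒ m₄ = 15084.38936
m₂² = 2806.33407
β₂ = m₄/m₂² = 15084.38936 / 2806.33407 ≈ 5.3751

5.3751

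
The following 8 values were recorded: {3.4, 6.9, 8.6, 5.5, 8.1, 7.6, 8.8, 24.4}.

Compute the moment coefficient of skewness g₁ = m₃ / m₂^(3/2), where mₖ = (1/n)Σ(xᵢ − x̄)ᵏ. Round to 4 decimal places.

1.8991

x̄ = (3.4 + 6.9 + 8.6 + 5.5 + 8.1 + 7.6 + 8.8 + 24.4) / 8 = 9.1625
deviations (xᵢ − x̄): -5.7625, -2.2625, -0.5625, -3.6625, -1.0625, -1.5625, -0.3625, 15.2375
Σ(xᵢ − x̄)² = 287.9387 ⇒ m₂ = 287.9387/8 = 35.99234
Σ(xᵢ − x̄)³ = 3280.5625 ⇒ m₃ = 3280.5625/8 = 410.07032
m₂^(3/2) = 35.99234^(1.5) = 215.93110
g₁ = m₃ / m₂^(3/2) = 410.07032 / 215.93110 ≈ 1.8991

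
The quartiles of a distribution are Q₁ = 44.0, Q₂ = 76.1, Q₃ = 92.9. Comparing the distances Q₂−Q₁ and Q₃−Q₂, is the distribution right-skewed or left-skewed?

Q₂ − Q₁ = 32.1;  Q₃ − Q₂ = 16.8
Q₂ − Q₁ > Q₃ − Q₂ ⇒ the lower half is more spread out ⇒ left-skewed.

left-skewed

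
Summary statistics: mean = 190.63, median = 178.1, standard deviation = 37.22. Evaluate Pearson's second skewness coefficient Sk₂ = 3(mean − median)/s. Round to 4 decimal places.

1.0099

Sk₂ = 3(190.63 − 178.1) / 37.22 = 3 × 12.5300 / 37.22
    = 37.5900 / 37.22 ≈ 1.0099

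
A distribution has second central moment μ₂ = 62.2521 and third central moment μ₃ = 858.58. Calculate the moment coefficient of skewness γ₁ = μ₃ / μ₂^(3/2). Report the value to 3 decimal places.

σ = √μ₂ = √62.2521 = 7.89000
σ³ = μ₂^(3/2) = 491.16907
γ₁ = μ₃/σ³ = 858.58 / 491.16907 ≈ 1.748

1.748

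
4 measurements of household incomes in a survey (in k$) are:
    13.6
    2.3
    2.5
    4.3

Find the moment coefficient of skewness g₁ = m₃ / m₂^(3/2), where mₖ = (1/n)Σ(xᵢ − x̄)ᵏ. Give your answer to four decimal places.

x̄ = (13.6 + 2.3 + 2.5 + 4.3) / 4 = 5.6750
deviations (xᵢ − x̄): 7.9250, -3.3750, -3.1750, -1.3750
Σ(xᵢ − x̄)² = 86.1675 ⇒ m₂ = 86.1675/4 = 21.54188
Σ(xᵢ − x̄)³ = 424.6856 ⇒ m₃ = 424.6856/4 = 106.17141
m₂^(3/2) = 21.54188^(1.5) = 99.98279
g₁ = m₃ / m₂^(3/2) = 106.17141 / 99.98279 ≈ 1.0619

1.0619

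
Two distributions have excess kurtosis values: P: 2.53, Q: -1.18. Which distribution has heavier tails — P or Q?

P

Higher excess kurtosis ⇒ heavier tails relative to the normal distribution.
2.53 vs -1.18: the larger is 2.53, so P has heavier tails. (P is leptokurtic — heavier-than-normal tails; the other is platykurtic.)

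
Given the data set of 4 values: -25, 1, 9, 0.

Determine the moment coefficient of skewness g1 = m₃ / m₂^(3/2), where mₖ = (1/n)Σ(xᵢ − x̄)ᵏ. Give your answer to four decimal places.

-0.8871

x̄ = (-25 + 1 + 9 + 0) / 4 = -3.7500
deviations (xᵢ − x̄): -21.2500, 4.7500, 12.7500, 3.7500
Σ(xᵢ − x̄)² = 650.7500 ⇒ m₂ = 650.7500/4 = 162.68750
Σ(xᵢ − x̄)³ = -7363.1250 ⇒ m₃ = -7363.1250/4 = -1840.78125
m₂^(3/2) = 162.68750^(1.5) = 2075.06296
g1 = m₃ / m₂^(3/2) = -1840.78125 / 2075.06296 ≈ -0.8871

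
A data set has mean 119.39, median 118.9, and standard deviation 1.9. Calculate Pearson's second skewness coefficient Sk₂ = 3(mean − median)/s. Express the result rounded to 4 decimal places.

Sk₂ = 3(119.39 − 118.9) / 1.9 = 3 × 0.4900 / 1.9
    = 1.4700 / 1.9 ≈ 0.7737

0.7737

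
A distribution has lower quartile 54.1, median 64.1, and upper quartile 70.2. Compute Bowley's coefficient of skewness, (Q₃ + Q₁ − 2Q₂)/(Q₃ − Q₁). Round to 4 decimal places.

numerator: Q₃ + Q₁ − 2Q₂ = 70.2 + 54.1 − 2×64.1 = -3.9000
denominator: Q₃ − Q₁ = 70.2 − 54.1 = 16.1000
Bowley skewness = -3.9000 / 16.1000 ≈ -0.2422

-0.2422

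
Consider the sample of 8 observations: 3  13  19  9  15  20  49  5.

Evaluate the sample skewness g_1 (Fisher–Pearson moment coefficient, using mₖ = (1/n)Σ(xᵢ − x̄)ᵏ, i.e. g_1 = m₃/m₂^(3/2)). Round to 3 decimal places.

x̄ = (3 + 13 + 19 + 9 + 15 + 20 + 49 + 5) / 8 = 16.6250
deviations (xᵢ − x̄): -13.6250, -3.6250, 2.3750, -7.6250, -1.6250, 3.3750, 32.3750, -11.6250
Σ(xᵢ − x̄)² = 1459.8750 ⇒ m₂ = 1459.8750/8 = 182.48438
Σ(xᵢ − x̄)³ = 29389.7813 ⇒ m₃ = 29389.7813/8 = 3673.72266
m₂^(3/2) = 182.48438^(1.5) = 2465.12262
g_1 = m₃ / m₂^(3/2) = 3673.72266 / 2465.12262 ≈ 1.490

1.490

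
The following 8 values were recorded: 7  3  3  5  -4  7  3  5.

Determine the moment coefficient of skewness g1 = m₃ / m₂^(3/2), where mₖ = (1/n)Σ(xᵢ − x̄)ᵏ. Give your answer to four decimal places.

-1.2865

x̄ = (7 + 3 + 3 + 5 - 4 + 7 + 3 + 5) / 8 = 3.6250
deviations (xᵢ − x̄): 3.3750, -0.6250, -0.6250, 1.3750, -7.6250, 3.3750, -0.6250, 1.3750
Σ(xᵢ − x̄)² = 85.8750 ⇒ m₂ = 85.8750/8 = 10.73438
Σ(xᵢ − x̄)³ = -361.9688 ⇒ m₃ = -361.9688/8 = -45.24609
m₂^(3/2) = 10.73438^(1.5) = 35.16942
g1 = m₃ / m₂^(3/2) = -45.24609 / 35.16942 ≈ -1.2865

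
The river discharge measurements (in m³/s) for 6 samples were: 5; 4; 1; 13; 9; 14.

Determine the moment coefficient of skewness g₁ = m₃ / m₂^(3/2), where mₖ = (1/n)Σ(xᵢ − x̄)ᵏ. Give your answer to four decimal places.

0.0678

x̄ = (5 + 4 + 1 + 13 + 9 + 14) / 6 = 7.6667
deviations (xᵢ − x̄): -2.6667, -3.6667, -6.6667, 5.3333, 1.3333, 6.3333
Σ(xᵢ − x̄)² = 135.3333 ⇒ m₂ = 135.3333/6 = 22.55556
Σ(xᵢ − x̄)³ = 43.5556 ⇒ m₃ = 43.5556/6 = 7.25926
m₂^(3/2) = 22.55556^(1.5) = 107.12240
g₁ = m₃ / m₂^(3/2) = 7.25926 / 107.12240 ≈ 0.0678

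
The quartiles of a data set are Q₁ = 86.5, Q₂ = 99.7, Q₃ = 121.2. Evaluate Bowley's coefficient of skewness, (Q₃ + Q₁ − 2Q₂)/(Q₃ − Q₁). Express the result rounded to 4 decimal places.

0.2392

numerator: Q₃ + Q₁ − 2Q₂ = 121.2 + 86.5 − 2×99.7 = 8.3000
denominator: Q₃ − Q₁ = 121.2 − 86.5 = 34.7000
Bowley skewness = 8.3000 / 34.7000 ≈ 0.2392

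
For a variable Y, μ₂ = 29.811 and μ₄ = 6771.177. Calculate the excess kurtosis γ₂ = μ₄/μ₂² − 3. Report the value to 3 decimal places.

μ₂² = 29.811² = 888.69572
μ₄/μ₂² = 6771.177 / 888.69572 = 7.61923
γ₂ = 7.61923 − 3 ≈ 4.619

4.619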